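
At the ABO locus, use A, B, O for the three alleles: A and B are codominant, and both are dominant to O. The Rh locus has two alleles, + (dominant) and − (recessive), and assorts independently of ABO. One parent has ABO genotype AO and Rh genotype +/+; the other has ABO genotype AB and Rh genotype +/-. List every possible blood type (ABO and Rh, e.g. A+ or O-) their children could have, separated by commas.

Gametes from AO × AB give offspring ABO genotypes AA, AB, AO, BO, i.e. phenotypes A, B, AB.
Rh cross +/+ × +/- → phenotypes Rh+.
Combining independently: A+, B+, AB+.

A+, B+, AB+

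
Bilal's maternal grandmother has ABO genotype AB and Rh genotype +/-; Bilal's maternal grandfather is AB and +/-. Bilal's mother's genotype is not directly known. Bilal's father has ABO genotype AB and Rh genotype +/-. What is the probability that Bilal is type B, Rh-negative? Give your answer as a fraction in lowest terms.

1/16

Bilal's mother's ABO genotype from AB × AB: 1/4 AA, 1/2 AB, 1/4 BB.
Crossing each possibility with the father AB and summing P(type B): 1/4·0 + 1/2·1/4 + 1/4·1/2 = 1/4.
Similarly for Rh via the mother's Rh distribution: P(Rh-) = 1/4.
Independent loci: 1/4 × 1/4 = 1/16.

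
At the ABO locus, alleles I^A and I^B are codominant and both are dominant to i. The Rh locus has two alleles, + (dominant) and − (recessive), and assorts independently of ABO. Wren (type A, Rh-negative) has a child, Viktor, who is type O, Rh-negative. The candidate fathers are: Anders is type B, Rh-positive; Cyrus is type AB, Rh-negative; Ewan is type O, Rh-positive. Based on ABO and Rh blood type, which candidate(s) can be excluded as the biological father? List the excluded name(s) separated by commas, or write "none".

A candidate is excluded only if no genotype consistent with his phenotype could produce a type O, Rh-negative child with a type A, Rh-negative mother.
Cyrus (type AB, Rh-): no genotype consistent with that phenotype can produce a type-O Rh- child with a type-A mother.

Cyrus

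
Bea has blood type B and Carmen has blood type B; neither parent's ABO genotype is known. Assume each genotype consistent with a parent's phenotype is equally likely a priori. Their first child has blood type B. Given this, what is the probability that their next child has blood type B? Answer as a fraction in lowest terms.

19/20

Possible genotypes: Bea ∈ {BB, BO}; Carmen ∈ {BB, BO}.
Weight each parental genotype pair by prior × P(type-B child):
  BB × BB: posterior weight 4/15; P(next child type B) = 1.
  BB × BO: posterior weight 4/15; P(next child type B) = 1.
  BO × BB: posterior weight 4/15; P(next child type B) = 1.
  BO × BO: posterior weight 1/5; P(next child type B) = 3/4.
Weighted sum = 19/20.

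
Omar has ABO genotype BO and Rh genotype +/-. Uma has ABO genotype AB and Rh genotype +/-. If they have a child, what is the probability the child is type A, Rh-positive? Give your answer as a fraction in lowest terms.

ABO cross BO × AB → offspring phenotypes: 1/4 A, 1/2 B, 1/4 AB.
Rh cross +/- × +/- → 3/4 Rh+, 1/4 Rh-.
Independent loci: P(type A, Rh-positive) = 1/4 × 3/4 = 3/16.

3/16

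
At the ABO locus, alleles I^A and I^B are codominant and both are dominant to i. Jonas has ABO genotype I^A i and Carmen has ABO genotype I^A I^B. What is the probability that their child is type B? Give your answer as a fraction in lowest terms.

ABO cross I^A i × I^A I^B → offspring phenotypes: 1/2 A, 1/4 B, 1/4 AB.
So P(type B) = 1/4.

1/4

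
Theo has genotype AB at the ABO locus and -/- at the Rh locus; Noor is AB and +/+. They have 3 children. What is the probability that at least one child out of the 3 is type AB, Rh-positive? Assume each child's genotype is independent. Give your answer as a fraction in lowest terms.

7/8

ABO cross AB × AB → 1/4 A, 1/4 B, 1/2 AB.
Rh cross -/- × +/+ → 1 Rh+; so P(type AB, Rh-positive) = 1/2 × 1 = 1/2 per child.
P(none) = (1/2)^3 = 1/8; P(at least one) = 1 − 1/8 = 7/8.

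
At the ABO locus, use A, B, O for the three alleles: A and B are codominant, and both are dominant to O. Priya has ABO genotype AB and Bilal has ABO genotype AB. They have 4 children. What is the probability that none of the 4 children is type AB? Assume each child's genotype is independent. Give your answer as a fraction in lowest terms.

ABO cross AB × AB → 1/4 A, 1/4 B, 1/2 AB.
So P(type AB) = 1/2 per child.
P(not type AB) = 1/2 for one child; (1/2)^4 = 1/16.

1/16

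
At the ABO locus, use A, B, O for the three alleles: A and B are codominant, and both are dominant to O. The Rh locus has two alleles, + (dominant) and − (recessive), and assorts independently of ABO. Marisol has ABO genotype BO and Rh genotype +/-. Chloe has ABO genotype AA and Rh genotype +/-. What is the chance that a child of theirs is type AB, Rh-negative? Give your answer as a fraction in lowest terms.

1/8

ABO cross BO × AA → offspring phenotypes: 1/2 A, 1/2 AB.
Rh cross +/- × +/- → 3/4 Rh+, 1/4 Rh-.
Independent loci: P(type AB, Rh-negative) = 1/2 × 1/4 = 1/8.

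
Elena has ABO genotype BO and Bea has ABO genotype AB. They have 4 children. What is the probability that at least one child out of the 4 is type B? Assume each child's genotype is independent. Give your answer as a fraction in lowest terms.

ABO cross BO × AB → 1/4 A, 1/2 B, 1/4 AB.
So P(type B) = 1/2 per child.
P(none) = (1/2)^4 = 1/16; P(at least one) = 1 − 1/16 = 15/16.

15/16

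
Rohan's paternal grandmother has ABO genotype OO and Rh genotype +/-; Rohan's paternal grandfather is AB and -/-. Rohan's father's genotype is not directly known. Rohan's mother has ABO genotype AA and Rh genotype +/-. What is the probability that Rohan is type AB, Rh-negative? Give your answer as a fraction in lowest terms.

Rohan's father's ABO genotype from OO × AB: 1/2 AO, 1/2 BO.
Crossing each possibility with the mother AA and summing P(type AB): 1/2·0 + 1/2·1/2 = 1/4.
Similarly for Rh via the father's Rh distribution: P(Rh-) = 3/8.
Independent loci: 1/4 × 3/8 = 3/32.

3/32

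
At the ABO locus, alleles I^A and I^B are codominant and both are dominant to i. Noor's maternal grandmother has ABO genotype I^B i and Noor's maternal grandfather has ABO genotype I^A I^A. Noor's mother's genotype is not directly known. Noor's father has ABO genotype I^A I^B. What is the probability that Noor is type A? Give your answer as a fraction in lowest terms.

Noor's mother's ABO genotype from I^B i × I^A I^A: 1/2 I^A I^B, 1/2 I^A i.
Crossing each possibility with the father I^A I^B and summing P(type A): 1/2·1/4 + 1/2·1/2 = 3/8.

3/8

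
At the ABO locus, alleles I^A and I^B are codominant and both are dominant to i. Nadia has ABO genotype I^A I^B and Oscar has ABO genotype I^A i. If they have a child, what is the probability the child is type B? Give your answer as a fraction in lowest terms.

1/4

ABO cross I^A I^B × I^A i → offspring phenotypes: 1/2 A, 1/4 B, 1/4 AB.
So P(type B) = 1/4.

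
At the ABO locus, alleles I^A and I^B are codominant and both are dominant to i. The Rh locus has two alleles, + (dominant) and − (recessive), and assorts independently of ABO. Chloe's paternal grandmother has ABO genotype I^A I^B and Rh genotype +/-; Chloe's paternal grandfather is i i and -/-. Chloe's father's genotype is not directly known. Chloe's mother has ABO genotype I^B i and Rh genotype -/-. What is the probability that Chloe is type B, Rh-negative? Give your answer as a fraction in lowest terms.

3/8

Chloe's father's ABO genotype from I^A I^B × i i: 1/2 I^A i, 1/2 I^B i.
Crossing each possibility with the mother I^B i and summing P(type B): 1/2·1/4 + 1/2·3/4 = 1/2.
Similarly for Rh via the father's Rh distribution: P(Rh-) = 3/4.
Independent loci: 1/2 × 3/4 = 3/8.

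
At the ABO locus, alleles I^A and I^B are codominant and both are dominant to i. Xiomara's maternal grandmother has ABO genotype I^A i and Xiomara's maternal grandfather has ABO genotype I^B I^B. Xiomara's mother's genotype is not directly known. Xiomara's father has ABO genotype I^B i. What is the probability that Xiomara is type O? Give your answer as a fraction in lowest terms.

Xiomara's mother's ABO genotype from I^A i × I^B I^B: 1/2 I^A I^B, 1/2 I^B i.
Crossing each possibility with the father I^B i and summing P(type O): 1/2·0 + 1/2·1/4 = 1/8.

1/8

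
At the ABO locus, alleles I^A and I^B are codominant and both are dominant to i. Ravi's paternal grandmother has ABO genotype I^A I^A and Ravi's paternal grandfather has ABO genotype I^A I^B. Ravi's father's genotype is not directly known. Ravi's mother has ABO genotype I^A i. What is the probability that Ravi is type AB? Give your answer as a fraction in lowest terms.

Ravi's father's ABO genotype from I^A I^A × I^A I^B: 1/2 I^A I^A, 1/2 I^A I^B.
Crossing each possibility with the mother I^A i and summing P(type AB): 1/2·0 + 1/2·1/4 = 1/8.

1/8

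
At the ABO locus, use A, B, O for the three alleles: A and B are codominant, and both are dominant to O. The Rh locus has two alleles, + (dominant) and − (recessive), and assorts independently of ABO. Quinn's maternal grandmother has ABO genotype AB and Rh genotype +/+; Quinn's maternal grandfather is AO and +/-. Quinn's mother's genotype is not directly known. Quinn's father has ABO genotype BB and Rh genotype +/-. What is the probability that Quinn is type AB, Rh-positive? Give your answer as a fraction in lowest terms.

7/16

Quinn's mother's ABO genotype from AB × AO: 1/4 AA, 1/4 AB, 1/4 AO, 1/4 BO.
Crossing each possibility with the father BB and summing P(type AB): 1/4·1 + 1/4·1/2 + 1/4·1/2 + 1/4·0 = 1/2.
Similarly for Rh via the mother's Rh distribution: P(Rh+) = 7/8.
Independent loci: 1/2 × 7/8 = 7/16.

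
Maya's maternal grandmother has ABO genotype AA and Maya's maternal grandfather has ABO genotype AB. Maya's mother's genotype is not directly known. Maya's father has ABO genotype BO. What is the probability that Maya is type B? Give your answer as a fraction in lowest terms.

Maya's mother's ABO genotype from AA × AB: 1/2 AA, 1/2 AB.
Crossing each possibility with the father BO and summing P(type B): 1/2·0 + 1/2·1/2 = 1/4.

1/4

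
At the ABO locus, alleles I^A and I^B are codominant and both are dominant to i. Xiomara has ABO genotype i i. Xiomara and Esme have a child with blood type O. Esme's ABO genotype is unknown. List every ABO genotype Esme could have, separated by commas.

I^A i, I^B i, i i

For each candidate genotype of Esme, check whether crossing it with i i can produce every observed child phenotype.
  I^A I^A → possible child types {A} ✗
  I^A I^B → possible child types {A, B} ✗
  I^A i → possible child types {O, A} ✓
  I^B I^B → possible child types {B} ✗
  I^B i → possible child types {O, B} ✓
  i i → possible child types {O} ✓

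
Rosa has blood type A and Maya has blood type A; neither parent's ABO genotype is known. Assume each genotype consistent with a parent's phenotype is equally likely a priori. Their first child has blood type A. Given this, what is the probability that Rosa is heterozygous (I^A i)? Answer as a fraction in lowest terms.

Possible genotypes: Rosa ∈ {I^A I^A, I^A i}; Maya ∈ {I^A I^A, I^A i}.
Weight each parental genotype pair by prior × P(type-A child):
  I^A I^A × I^A I^A: posterior weight 4/15.
  I^A I^A × I^A i: posterior weight 4/15.
  I^A i × I^A I^A: posterior weight 4/15.
  I^A i × I^A i: posterior weight 1/5.
Sum the posterior weight over pairs where Rosa is I^A i: 7/15.

7/15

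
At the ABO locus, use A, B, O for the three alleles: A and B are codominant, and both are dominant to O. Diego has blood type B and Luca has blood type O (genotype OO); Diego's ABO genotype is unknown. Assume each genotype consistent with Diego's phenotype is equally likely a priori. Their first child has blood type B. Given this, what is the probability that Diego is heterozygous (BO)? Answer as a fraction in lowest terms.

1/3

Possible genotypes: Diego ∈ {BB, BO}; Luca ∈ {OO}.
Weight each parental genotype pair by prior × P(type-B child):
  BB × OO: posterior weight 2/3.
  BO × OO: posterior weight 1/3.
Sum the posterior weight over pairs where Diego is BO: 1/3.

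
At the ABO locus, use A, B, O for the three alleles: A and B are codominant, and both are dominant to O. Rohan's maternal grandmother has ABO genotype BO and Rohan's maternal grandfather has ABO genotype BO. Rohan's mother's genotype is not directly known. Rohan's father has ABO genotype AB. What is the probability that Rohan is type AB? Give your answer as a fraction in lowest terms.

1/4

Rohan's mother's ABO genotype from BO × BO: 1/4 BB, 1/2 BO, 1/4 OO.
Crossing each possibility with the father AB and summing P(type AB): 1/4·1/2 + 1/2·1/4 + 1/4·0 = 1/4.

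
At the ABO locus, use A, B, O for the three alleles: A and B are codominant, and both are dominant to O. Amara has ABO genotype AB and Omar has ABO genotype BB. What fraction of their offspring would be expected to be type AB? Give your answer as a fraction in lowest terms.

1/2

ABO cross AB × BB → offspring phenotypes: 1/2 B, 1/2 AB.
So P(type AB) = 1/2.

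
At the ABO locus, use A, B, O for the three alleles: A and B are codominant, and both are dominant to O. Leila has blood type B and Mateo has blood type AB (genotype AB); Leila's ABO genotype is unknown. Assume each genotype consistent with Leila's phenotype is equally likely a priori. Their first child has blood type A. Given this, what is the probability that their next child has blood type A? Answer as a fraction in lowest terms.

Possible genotypes: Leila ∈ {BB, BO}; Mateo ∈ {AB}.
Weight each parental genotype pair by prior × P(type-A child):
  BO × AB: posterior weight 1; P(next child type A) = 1/4.
Weighted sum = 1/4.

1/4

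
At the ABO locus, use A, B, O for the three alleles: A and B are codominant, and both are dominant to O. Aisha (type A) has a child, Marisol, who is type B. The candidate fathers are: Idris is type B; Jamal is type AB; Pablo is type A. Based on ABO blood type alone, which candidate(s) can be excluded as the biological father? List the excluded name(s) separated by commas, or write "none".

A candidate is excluded only if no genotype consistent with his phenotype could produce a type B child with a type A mother.
Pablo (type A): no genotype consistent with that phenotype can produce a type-B child with a type-A mother.

Pablo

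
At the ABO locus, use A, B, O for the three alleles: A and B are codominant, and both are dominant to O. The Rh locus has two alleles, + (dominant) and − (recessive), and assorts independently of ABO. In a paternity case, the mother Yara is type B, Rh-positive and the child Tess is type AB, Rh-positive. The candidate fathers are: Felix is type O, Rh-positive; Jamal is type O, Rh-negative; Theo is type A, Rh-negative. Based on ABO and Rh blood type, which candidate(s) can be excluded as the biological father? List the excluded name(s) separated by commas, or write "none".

A candidate is excluded only if no genotype consistent with his phenotype could produce a type AB, Rh-positive child with a type B, Rh-positive mother.
Felix (type O, Rh+): no genotype consistent with that phenotype can produce a type-AB Rh+ child with a type-B mother.
Jamal (type O, Rh-): no genotype consistent with that phenotype can produce a type-AB Rh+ child with a type-B mother.

Felix, Jamal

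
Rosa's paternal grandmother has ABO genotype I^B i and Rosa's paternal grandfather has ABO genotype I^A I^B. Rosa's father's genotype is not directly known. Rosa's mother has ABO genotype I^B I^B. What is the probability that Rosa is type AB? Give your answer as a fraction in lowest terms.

Rosa's father's ABO genotype from I^B i × I^A I^B: 1/4 I^A I^B, 1/4 I^A i, 1/4 I^B I^B, 1/4 I^B i.
Crossing each possibility with the mother I^B I^B and summing P(type AB): 1/4·1/2 + 1/4·1/2 + 1/4·0 + 1/4·0 = 1/4.

1/4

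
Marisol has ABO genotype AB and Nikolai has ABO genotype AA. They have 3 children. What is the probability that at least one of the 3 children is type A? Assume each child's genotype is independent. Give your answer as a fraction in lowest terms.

7/8

ABO cross AB × AA → 1/2 A, 1/2 AB.
So P(type A) = 1/2 per child.
P(none) = (1/2)^3 = 1/8; P(at least one) = 1 − 1/8 = 7/8.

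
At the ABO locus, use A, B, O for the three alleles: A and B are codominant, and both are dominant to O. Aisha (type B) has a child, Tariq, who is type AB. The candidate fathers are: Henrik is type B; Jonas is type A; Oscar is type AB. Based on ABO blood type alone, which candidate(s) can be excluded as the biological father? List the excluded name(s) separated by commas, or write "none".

Henrik

A candidate is excluded only if no genotype consistent with his phenotype could produce a type AB child with a type B mother.
Henrik (type B): no genotype consistent with that phenotype can produce a type-AB child with a type-B mother.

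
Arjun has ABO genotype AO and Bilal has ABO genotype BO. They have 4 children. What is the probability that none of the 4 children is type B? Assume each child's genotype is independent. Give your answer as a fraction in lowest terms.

81/256

ABO cross AO × BO → 1/4 O, 1/4 A, 1/4 B, 1/4 AB.
So P(type B) = 1/4 per child.
P(not type B) = 3/4 for one child; (3/4)^4 = 81/256.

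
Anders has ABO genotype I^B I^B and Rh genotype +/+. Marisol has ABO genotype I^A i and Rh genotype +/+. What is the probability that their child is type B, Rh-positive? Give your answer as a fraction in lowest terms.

1/2

ABO cross I^B I^B × I^A i → offspring phenotypes: 1/2 B, 1/2 AB.
Rh cross +/+ × +/+ → 1 Rh+.
Independent loci: P(type B, Rh-positive) = 1/2 × 1 = 1/2.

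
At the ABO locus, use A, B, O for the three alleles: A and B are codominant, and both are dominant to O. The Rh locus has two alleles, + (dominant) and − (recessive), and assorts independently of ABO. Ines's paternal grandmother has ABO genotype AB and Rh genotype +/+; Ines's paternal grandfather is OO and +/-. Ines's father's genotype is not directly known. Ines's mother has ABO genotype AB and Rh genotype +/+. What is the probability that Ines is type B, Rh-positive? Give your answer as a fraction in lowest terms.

3/8

Ines's father's ABO genotype from AB × OO: 1/2 AO, 1/2 BO.
Crossing each possibility with the mother AB and summing P(type B): 1/2·1/4 + 1/2·1/2 = 3/8.
Similarly for Rh via the father's Rh distribution: P(Rh+) = 1.
Independent loci: 3/8 × 1 = 3/8.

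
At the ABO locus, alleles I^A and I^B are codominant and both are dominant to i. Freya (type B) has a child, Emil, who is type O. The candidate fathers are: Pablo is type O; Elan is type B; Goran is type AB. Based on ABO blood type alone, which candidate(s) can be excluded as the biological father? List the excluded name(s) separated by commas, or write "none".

Goran

A candidate is excluded only if no genotype consistent with his phenotype could produce a type O child with a type B mother.
Goran (type AB): no genotype consistent with that phenotype can produce a type-O child with a type-B mother.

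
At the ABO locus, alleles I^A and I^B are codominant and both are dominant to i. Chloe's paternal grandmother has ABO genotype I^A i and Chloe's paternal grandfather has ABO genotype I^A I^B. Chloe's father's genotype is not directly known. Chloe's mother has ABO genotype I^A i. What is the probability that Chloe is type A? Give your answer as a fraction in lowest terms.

Chloe's father's ABO genotype from I^A i × I^A I^B: 1/4 I^A I^A, 1/4 I^A I^B, 1/4 I^A i, 1/4 I^B i.
Crossing each possibility with the mother I^A i and summing P(type A): 1/4·1 + 1/4·1/2 + 1/4·3/4 + 1/4·1/4 = 5/8.

5/8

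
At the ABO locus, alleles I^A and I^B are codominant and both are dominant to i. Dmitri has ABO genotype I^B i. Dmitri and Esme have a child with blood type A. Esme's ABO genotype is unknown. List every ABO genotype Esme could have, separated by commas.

I^A I^A, I^A I^B, I^A i

For each candidate genotype of Esme, check whether crossing it with I^B i can produce every observed child phenotype.
  I^A I^A → possible child types {A, AB} ✓
  I^A I^B → possible child types {A, B, AB} ✓
  I^A i → possible child types {O, A, B, AB} ✓
  I^B I^B → possible child types {B} ✗
  I^B i → possible child types {O, B} ✗
  i i → possible child types {O, B} ✗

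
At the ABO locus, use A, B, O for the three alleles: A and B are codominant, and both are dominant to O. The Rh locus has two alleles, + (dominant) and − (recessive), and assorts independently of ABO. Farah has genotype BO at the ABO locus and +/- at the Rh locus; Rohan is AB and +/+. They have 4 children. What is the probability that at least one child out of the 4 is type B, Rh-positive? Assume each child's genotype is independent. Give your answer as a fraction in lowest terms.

ABO cross BO × AB → 1/4 A, 1/2 B, 1/4 AB.
Rh cross +/- × +/+ → 1 Rh+; so P(type B, Rh-positive) = 1/2 × 1 = 1/2 per child.
P(none) = (1/2)^4 = 1/16; P(at least one) = 1 − 1/16 = 15/16.

15/16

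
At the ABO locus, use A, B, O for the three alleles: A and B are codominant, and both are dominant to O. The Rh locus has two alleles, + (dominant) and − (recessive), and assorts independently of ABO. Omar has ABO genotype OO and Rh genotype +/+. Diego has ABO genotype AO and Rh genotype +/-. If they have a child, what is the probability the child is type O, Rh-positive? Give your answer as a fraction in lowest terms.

1/2

ABO cross OO × AO → offspring phenotypes: 1/2 O, 1/2 A.
Rh cross +/+ × +/- → 1 Rh+.
Independent loci: P(type O, Rh-positive) = 1/2 × 1 = 1/2.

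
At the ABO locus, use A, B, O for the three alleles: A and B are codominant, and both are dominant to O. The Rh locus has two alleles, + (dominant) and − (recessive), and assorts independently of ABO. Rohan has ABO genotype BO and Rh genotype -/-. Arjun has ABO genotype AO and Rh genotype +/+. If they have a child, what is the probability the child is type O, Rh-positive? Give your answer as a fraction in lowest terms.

1/4

ABO cross BO × AO → offspring phenotypes: 1/4 O, 1/4 A, 1/4 B, 1/4 AB.
Rh cross -/- × +/+ → 1 Rh+.
Independent loci: P(type O, Rh-positive) = 1/4 × 1 = 1/4.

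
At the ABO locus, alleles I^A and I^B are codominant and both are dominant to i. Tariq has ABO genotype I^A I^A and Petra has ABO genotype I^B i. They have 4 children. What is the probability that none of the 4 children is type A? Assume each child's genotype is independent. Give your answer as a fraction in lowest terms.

ABO cross I^A I^A × I^B i → 1/2 A, 1/2 AB.
So P(type A) = 1/2 per child.
P(not type A) = 1/2 for one child; (1/2)^4 = 1/16.

1/16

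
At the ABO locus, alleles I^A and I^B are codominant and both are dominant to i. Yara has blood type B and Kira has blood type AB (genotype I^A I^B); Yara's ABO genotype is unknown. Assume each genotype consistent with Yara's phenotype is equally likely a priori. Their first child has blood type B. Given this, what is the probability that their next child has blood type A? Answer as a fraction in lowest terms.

1/8

Possible genotypes: Yara ∈ {I^B I^B, I^B i}; Kira ∈ {I^A I^B}.
Weight each parental genotype pair by prior × P(type-B child):
  I^B I^B × I^A I^B: posterior weight 1/2; P(next child type A) = 0.
  I^B i × I^A I^B: posterior weight 1/2; P(next child type A) = 1/4.
Weighted sum = 1/8.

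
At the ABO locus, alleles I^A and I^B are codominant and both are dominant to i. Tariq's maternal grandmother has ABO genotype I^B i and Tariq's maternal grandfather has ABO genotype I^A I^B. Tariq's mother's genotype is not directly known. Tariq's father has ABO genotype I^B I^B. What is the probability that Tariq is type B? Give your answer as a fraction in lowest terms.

Tariq's mother's ABO genotype from I^B i × I^A I^B: 1/4 I^A I^B, 1/4 I^A i, 1/4 I^B I^B, 1/4 I^B i.
Crossing each possibility with the father I^B I^B and summing P(type B): 1/4·1/2 + 1/4·1/2 + 1/4·1 + 1/4·1 = 3/4.

3/4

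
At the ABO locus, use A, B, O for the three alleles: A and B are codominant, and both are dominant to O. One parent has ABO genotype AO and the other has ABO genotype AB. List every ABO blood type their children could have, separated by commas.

A, B, AB

Gametes from AO × AB give offspring ABO genotypes AA, AB, AO, BO, i.e. phenotypes A, B, AB.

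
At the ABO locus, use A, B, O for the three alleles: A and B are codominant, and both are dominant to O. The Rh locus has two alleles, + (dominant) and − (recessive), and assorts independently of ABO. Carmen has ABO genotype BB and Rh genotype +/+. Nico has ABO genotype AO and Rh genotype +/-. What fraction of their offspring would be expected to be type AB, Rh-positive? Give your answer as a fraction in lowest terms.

1/2

ABO cross BB × AO → offspring phenotypes: 1/2 B, 1/2 AB.
Rh cross +/+ × +/- → 1 Rh+.
Independent loci: P(type AB, Rh-positive) = 1/2 × 1 = 1/2.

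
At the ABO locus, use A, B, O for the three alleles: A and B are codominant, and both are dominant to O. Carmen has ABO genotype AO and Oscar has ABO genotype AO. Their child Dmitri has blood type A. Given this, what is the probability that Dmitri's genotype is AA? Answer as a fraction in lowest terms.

1/3

Cross AO × AO → 1/4 AA, 1/2 AO, 1/4 OO.
Type-A genotypes among offspring: AA (1/4), AO (1/2); total 3/4.
P(AA | type A) = (1/4) / (3/4) = 1/3.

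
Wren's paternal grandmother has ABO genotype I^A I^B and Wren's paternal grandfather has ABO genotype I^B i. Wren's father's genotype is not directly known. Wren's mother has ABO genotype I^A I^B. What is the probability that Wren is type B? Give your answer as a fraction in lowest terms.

Wren's father's ABO genotype from I^A I^B × I^B i: 1/4 I^A I^B, 1/4 I^A i, 1/4 I^B I^B, 1/4 I^B i.
Crossing each possibility with the mother I^A I^B and summing P(type B): 1/4·1/4 + 1/4·1/4 + 1/4·1/2 + 1/4·1/2 = 3/8.

3/8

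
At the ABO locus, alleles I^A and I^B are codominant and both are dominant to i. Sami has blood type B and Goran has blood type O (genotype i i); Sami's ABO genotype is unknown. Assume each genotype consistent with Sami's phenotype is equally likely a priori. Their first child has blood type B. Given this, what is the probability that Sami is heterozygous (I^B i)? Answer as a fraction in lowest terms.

1/3

Possible genotypes: Sami ∈ {I^B I^B, I^B i}; Goran ∈ {i i}.
Weight each parental genotype pair by prior × P(type-B child):
  I^B I^B × i i: posterior weight 2/3.
  I^B i × i i: posterior weight 1/3.
Sum the posterior weight over pairs where Sami is I^B i: 1/3.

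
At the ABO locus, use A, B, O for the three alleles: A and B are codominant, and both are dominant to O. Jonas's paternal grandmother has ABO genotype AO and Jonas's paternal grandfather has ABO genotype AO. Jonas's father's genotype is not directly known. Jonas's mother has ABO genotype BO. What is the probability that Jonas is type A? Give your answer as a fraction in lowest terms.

1/4

Jonas's father's ABO genotype from AO × AO: 1/4 AA, 1/2 AO, 1/4 OO.
Crossing each possibility with the mother BO and summing P(type A): 1/4·1/2 + 1/2·1/4 + 1/4·0 = 1/4.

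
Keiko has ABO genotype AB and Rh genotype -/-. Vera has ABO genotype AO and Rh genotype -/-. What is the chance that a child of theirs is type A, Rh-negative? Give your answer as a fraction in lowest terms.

ABO cross AB × AO → offspring phenotypes: 1/2 A, 1/4 B, 1/4 AB.
Rh cross -/- × -/- → 1 Rh-.
Independent loci: P(type A, Rh-negative) = 1/2 × 1 = 1/2.

1/2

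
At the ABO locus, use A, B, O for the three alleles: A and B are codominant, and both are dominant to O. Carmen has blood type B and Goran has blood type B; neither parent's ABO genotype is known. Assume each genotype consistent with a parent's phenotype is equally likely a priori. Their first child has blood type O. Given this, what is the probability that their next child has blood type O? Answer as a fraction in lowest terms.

1/4

Possible genotypes: Carmen ∈ {BB, BO}; Goran ∈ {BB, BO}.
Weight each parental genotype pair by prior × P(type-O child):
  BO × BO: posterior weight 1; P(next child type O) = 1/4.
Weighted sum = 1/4.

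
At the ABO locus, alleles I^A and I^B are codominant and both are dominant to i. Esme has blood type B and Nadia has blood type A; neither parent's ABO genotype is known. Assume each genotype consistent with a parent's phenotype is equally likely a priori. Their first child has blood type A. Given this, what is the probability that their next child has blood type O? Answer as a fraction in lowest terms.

1/12

Possible genotypes: Esme ∈ {I^B I^B, I^B i}; Nadia ∈ {I^A I^A, I^A i}.
Weight each parental genotype pair by prior × P(type-A child):
  I^B i × I^A I^A: posterior weight 2/3; P(next child type O) = 0.
  I^B i × I^A i: posterior weight 1/3; P(next child type O) = 1/4.
Weighted sum = 1/12.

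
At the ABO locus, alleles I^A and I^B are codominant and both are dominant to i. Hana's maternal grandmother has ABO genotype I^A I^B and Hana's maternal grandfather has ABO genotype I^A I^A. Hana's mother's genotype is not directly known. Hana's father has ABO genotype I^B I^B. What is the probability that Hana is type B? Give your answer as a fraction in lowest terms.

Hana's mother's ABO genotype from I^A I^B × I^A I^A: 1/2 I^A I^A, 1/2 I^A I^B.
Crossing each possibility with the father I^B I^B and summing P(type B): 1/2·0 + 1/2·1/2 = 1/4.

1/4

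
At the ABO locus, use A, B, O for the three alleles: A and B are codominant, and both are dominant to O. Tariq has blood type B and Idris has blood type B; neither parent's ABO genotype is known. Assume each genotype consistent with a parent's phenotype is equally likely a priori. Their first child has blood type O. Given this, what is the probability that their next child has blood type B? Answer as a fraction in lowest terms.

3/4

Possible genotypes: Tariq ∈ {BB, BO}; Idris ∈ {BB, BO}.
Weight each parental genotype pair by prior × P(type-O child):
  BO × BO: posterior weight 1; P(next child type B) = 3/4.
Weighted sum = 3/4.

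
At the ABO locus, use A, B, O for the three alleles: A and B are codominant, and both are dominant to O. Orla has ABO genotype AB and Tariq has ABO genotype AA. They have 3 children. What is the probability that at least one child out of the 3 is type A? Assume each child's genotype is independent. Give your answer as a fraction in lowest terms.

ABO cross AB × AA → 1/2 A, 1/2 AB.
So P(type A) = 1/2 per child.
P(none) = (1/2)^3 = 1/8; P(at least one) = 1 − 1/8 = 7/8.

7/8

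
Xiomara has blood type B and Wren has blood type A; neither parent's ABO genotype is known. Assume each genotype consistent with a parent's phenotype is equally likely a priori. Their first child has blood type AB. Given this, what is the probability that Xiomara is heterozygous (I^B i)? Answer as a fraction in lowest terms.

1/3

Possible genotypes: Xiomara ∈ {I^B I^B, I^B i}; Wren ∈ {I^A I^A, I^A i}.
Weight each parental genotype pair by prior × P(type-AB child):
  I^B I^B × I^A I^A: posterior weight 4/9.
  I^B I^B × I^A i: posterior weight 2/9.
  I^B i × I^A I^A: posterior weight 2/9.
  I^B i × I^A i: posterior weight 1/9.
Sum the posterior weight over pairs where Xiomara is I^B i: 1/3.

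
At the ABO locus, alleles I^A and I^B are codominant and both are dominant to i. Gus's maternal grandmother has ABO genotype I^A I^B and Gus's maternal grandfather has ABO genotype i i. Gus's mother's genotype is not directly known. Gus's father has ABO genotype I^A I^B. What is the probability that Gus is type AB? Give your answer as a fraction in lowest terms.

1/4

Gus's mother's ABO genotype from I^A I^B × i i: 1/2 I^A i, 1/2 I^B i.
Crossing each possibility with the father I^A I^B and summing P(type AB): 1/2·1/4 + 1/2·1/4 = 1/4.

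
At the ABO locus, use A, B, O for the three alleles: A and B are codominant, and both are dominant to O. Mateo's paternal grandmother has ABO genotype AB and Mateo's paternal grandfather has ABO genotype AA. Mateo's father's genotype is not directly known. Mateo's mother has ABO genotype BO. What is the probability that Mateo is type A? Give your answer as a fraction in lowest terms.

Mateo's father's ABO genotype from AB × AA: 1/2 AA, 1/2 AB.
Crossing each possibility with the mother BO and summing P(type A): 1/2·1/2 + 1/2·1/4 = 3/8.

3/8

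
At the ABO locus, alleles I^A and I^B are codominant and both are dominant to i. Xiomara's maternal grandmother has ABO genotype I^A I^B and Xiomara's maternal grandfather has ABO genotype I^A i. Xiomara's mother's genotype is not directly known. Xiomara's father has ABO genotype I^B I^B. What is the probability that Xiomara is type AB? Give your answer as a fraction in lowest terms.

1/2

Xiomara's mother's ABO genotype from I^A I^B × I^A i: 1/4 I^A I^A, 1/4 I^A I^B, 1/4 I^A i, 1/4 I^B i.
Crossing each possibility with the father I^B I^B and summing P(type AB): 1/4·1 + 1/4·1/2 + 1/4·1/2 + 1/4·0 = 1/2.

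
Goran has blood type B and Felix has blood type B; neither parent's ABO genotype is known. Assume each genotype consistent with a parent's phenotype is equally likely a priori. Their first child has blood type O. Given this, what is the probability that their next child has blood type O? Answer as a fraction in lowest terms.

Possible genotypes: Goran ∈ {BB, BO}; Felix ∈ {BB, BO}.
Weight each parental genotype pair by prior × P(type-O child):
  BO × BO: posterior weight 1; P(next child type O) = 1/4.
Weighted sum = 1/4.

1/4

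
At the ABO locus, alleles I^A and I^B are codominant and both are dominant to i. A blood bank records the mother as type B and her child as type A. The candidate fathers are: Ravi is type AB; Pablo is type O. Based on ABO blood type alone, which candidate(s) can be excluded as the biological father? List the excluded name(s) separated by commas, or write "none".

A candidate is excluded only if no genotype consistent with his phenotype could produce a type A child with a type B mother.
Pablo (type O): no genotype consistent with that phenotype can produce a type-A child with a type-B mother.

Pablo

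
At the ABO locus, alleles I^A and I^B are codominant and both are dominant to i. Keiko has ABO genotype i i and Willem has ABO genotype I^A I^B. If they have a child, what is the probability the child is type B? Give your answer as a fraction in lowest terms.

1/2

ABO cross i i × I^A I^B → offspring phenotypes: 1/2 A, 1/2 B.
So P(type B) = 1/2.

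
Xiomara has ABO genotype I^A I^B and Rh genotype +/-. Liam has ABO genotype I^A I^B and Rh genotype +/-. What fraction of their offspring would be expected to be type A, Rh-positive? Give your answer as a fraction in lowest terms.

3/16

ABO cross I^A I^B × I^A I^B → offspring phenotypes: 1/4 A, 1/4 B, 1/2 AB.
Rh cross +/- × +/- → 3/4 Rh+, 1/4 Rh-.
Independent loci: P(type A, Rh-positive) = 1/4 × 3/4 = 3/16.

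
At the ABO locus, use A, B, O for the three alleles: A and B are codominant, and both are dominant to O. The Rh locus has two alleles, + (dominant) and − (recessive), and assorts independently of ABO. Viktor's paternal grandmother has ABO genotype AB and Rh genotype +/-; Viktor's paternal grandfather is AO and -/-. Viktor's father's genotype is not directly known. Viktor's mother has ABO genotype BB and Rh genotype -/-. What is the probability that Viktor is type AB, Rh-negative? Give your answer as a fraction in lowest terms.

Viktor's father's ABO genotype from AB × AO: 1/4 AA, 1/4 AB, 1/4 AO, 1/4 BO.
Crossing each possibility with the mother BB and summing P(type AB): 1/4·1 + 1/4·1/2 + 1/4·1/2 + 1/4·0 = 1/2.
Similarly for Rh via the father's Rh distribution: P(Rh-) = 3/4.
Independent loci: 1/2 × 3/4 = 3/8.

3/8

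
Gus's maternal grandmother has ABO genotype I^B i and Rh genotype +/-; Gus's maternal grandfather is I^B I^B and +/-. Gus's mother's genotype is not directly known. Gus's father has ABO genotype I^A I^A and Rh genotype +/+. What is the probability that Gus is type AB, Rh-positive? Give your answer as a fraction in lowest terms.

Gus's mother's ABO genotype from I^B i × I^B I^B: 1/2 I^B I^B, 1/2 I^B i.
Crossing each possibility with the father I^A I^A and summing P(type AB): 1/2·1 + 1/2·1/2 = 3/4.
Similarly for Rh via the mother's Rh distribution: P(Rh+) = 1.
Independent loci: 3/4 × 1 = 3/4.

3/4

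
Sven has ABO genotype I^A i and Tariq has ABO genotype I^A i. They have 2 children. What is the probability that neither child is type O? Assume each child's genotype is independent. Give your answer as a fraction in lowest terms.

ABO cross I^A i × I^A i → 1/4 O, 3/4 A.
So P(type O) = 1/4 per child.
P(not type O) = 3/4 for one child; (3/4)^2 = 9/16.

9/16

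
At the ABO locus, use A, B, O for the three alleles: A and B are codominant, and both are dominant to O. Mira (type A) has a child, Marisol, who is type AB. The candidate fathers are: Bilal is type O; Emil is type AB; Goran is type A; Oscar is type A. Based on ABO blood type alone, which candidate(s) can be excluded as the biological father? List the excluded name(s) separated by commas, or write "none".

A candidate is excluded only if no genotype consistent with his phenotype could produce a type AB child with a type A mother.
Bilal (type O): no genotype consistent with that phenotype can produce a type-AB child with a type-A mother.
Goran (type A): no genotype consistent with that phenotype can produce a type-AB child with a type-A mother.
Oscar (type A): no genotype consistent with that phenotype can produce a type-AB child with a type-A mother.

Bilal, Goran, Oscar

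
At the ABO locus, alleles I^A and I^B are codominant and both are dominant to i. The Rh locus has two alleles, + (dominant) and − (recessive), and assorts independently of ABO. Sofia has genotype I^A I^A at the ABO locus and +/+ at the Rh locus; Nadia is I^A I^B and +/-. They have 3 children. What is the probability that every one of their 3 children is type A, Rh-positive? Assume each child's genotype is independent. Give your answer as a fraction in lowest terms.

1/8

ABO cross I^A I^A × I^A I^B → 1/2 A, 1/2 AB.
Rh cross +/+ × +/- → 1 Rh+; so P(type A, Rh-positive) = 1/2 × 1 = 1/2 per child.
All 3 independent: (1/2)^3 = 1/8.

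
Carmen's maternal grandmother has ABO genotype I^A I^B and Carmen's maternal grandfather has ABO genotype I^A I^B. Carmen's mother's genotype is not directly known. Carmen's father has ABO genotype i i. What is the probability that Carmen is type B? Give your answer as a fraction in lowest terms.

1/2

Carmen's mother's ABO genotype from I^A I^B × I^A I^B: 1/4 I^A I^A, 1/2 I^A I^B, 1/4 I^B I^B.
Crossing each possibility with the father i i and summing P(type B): 1/4·0 + 1/2·1/2 + 1/4·1 = 1/2.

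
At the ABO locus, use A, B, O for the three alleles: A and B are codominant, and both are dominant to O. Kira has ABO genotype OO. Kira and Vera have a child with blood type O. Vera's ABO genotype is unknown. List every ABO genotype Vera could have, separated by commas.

For each candidate genotype of Vera, check whether crossing it with OO can produce every observed child phenotype.
  AA → possible child types {A} ✗
  AB → possible child types {A, B} ✗
  AO → possible child types {O, A} ✓
  BB → possible child types {B} ✗
  BO → possible child types {O, B} ✓
  OO → possible child types {O} ✓

AO, BO, OO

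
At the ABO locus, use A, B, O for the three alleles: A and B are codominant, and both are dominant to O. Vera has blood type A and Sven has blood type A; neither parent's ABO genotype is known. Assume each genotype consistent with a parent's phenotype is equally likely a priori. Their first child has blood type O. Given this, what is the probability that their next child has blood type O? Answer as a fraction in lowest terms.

1/4

Possible genotypes: Vera ∈ {AA, AO}; Sven ∈ {AA, AO}.
Weight each parental genotype pair by prior × P(type-O child):
  AO × AO: posterior weight 1; P(next child type O) = 1/4.
Weighted sum = 1/4.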